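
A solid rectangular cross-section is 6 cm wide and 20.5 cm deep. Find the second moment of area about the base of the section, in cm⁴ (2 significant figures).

The section: 6 × 20.5, A = 123 cm², y = 10.25 cm, Ī = 4 308 cm⁴.
Transfer it to a horizontal axis along the bottom face using Ī + A·d² with d = y − 0:
  the section: d = 10.25 cm → contributes +17 230 cm⁴
Total I = 17 230 cm⁴.

I_base ≈ 1.7 × 10⁴ cm⁴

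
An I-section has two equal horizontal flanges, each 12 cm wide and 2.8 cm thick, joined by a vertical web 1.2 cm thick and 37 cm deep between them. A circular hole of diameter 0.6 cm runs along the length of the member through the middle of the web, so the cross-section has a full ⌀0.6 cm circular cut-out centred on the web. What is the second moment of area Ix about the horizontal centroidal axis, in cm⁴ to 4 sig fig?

Split into non-overlapping primitives; take the origin at the lower-left of the bounding box.
Bottom flange: 12 × 2.8, A = 33.6 cm², y = 1.4 cm, Ī = 21.952 cm⁴.
Web: 1.2 × 37, A = 44.4 cm², y = 21.3 cm, Ī = 5065.3 cm⁴.
Top flange: 12 × 2.8, A = 33.6 cm², y = 41.2 cm, Ī = 21.952 cm⁴.
Hole (subtracted): ⌀0.6, A = 0.282743 cm², y = 21.3 cm, Ī = 0.00636173 cm⁴.
By symmetry the centroid is at mid-height, ȳ = 21.3 cm.
Transfer each piece to the horizontal centroidal axis using Ī + A·d² with d = y − 21.3:
  bottom flange: d = -19.9 cm → contributes +13327.9 cm⁴
  web: d = 0 cm → contributes +5065.3 cm⁴
  top flange: d = 19.9 cm → contributes +13327.9 cm⁴
  hole: d = 0 cm → contributes −0.00636173 cm⁴
Total I = 31721.1 cm⁴.

Ix ≈ 3.172 × 10⁴ cm⁴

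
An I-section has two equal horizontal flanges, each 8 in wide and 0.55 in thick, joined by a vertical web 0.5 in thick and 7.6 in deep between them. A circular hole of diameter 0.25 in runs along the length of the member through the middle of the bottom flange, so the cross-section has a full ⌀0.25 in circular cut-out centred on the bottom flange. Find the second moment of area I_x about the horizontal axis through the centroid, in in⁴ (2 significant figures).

I_x ≈ 160 in⁴

Split into non-overlapping primitives; take the origin at the lower-left of the bounding box.
Bottom flange: 8 × 0.55, A = 4.4 in², y = 0.275 in, Ī = 0.1109 in⁴.
Web: 0.5 × 7.6, A = 3.8 in², y = 4.35 in, Ī = 18.29 in⁴.
Top flange: 8 × 0.55, A = 4.4 in², y = 8.425 in, Ī = 0.1109 in⁴.
Hole (subtracted): ⌀0.25, A = 0.04909 in², y = 0.275 in, Ī = 0.0001917 in⁴.
Centroid: ȳ = ΣA·y / ΣA = 4.366 in.
Transfer each piece to the horizontal axis through the centroid using Ī + A·d² with d = y − 4.366:
  bottom flange: d = -4.091 in → contributes +73.75 in⁴
  web: d = -0.01594 in → contributes +18.29 in⁴
  top flange: d = 4.059 in → contributes +72.61 in⁴
  hole: d = -4.091 in → contributes −0.8217 in⁴
Total I = 163.8 in⁴.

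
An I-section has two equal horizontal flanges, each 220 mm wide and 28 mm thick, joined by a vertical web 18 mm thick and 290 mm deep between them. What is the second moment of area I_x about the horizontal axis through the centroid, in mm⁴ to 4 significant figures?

Treat the section as a set of non-overlapping primitives; coordinates are from the bounding-box lower-left.
Bottom flange: 220 × 28, A = 6 160 mm², y = 14 mm, Ī = 402 453 mm⁴.
Web: 18 × 290, A = 5 220 mm², y = 173 mm, Ī = 36 583 500 mm⁴.
Top flange: 220 × 28, A = 6 160 mm², y = 332 mm, Ī = 402 453 mm⁴.
By symmetry the centroid is at mid-height, ȳ = 173 mm.
Transfer each piece to the horizontal axis through the centroid using Ī + A·d² with d = y − 173:
  bottom flange: d = -159 mm → contributes +156 133 413 mm⁴
  web: d = 0 mm → contributes +36 583 500 mm⁴
  top flange: d = 159 mm → contributes +156 133 413 mm⁴
Total I = 348 850 327 mm⁴.

I_x ≈ 3.489 × 10⁸ mm⁴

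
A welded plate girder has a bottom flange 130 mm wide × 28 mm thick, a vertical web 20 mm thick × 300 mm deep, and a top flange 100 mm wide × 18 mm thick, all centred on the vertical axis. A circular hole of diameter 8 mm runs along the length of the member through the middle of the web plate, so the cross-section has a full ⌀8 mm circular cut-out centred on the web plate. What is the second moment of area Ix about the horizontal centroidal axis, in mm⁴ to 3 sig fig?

Decompose the section into non-overlapping parts with the origin at the bottom-left of its bounding rectangle.
Bottom plate: 130 × 28, A = 3 640 mm², y = 14 mm, Ī = 237 813 mm⁴.
Web plate: 20 × 300, A = 6 000 mm², y = 178 mm, Ī = 45 000 000 mm⁴.
Top plate: 100 × 18, A = 1 800 mm², y = 337 mm, Ī = 48 600 mm⁴.
Hole (subtracted): ⌀8, A = 50.265 mm², y = 178 mm, Ī = 201.06 mm⁴.
Centroid: ȳ = ΣA·y / ΣA = 150.72 mm.
Transfer each piece to the horizontal centroidal axis using Ī + A·d² with d = y − 150.72:
  bottom plate: d = -136.72 mm → contributes +68 273 800 mm⁴
  web plate: d = 27.284 mm → contributes +49 466 571 mm⁴
  top plate: d = 186.28 mm → contributes +62 511 858 mm⁴
  hole: d = 27.284 mm → contributes −37 620 mm⁴
Total I = 180 214 609 mm⁴.

Ix ≈ 1.80 × 10⁸ mm⁴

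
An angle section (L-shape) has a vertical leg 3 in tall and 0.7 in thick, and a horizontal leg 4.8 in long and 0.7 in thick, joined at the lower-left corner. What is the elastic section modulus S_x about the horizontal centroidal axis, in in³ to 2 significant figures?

S_x ≈ 1.5 in³

Decompose the section into non-overlapping parts with the origin at the bottom-left of its bounding rectangle.
Vertical leg: 0.7 × 3, A = 2.1 in², y = 1.5 in, Ī = 1.575 in⁴.
Horizontal leg (remainder): 4.1 × 0.7, A = 2.87 in², y = 0.35 in, Ī = 0.1172 in⁴.
Centroid: ȳ = ΣA·y / ΣA = 0.8359 in.
Transfer each piece to the horizontal centroidal axis using Ī + A·d² with d = y − 0.8359:
  vertical leg: d = 0.6641 in → contributes +2.501 in⁴
  horizontal leg (remainder): d = -0.4859 in → contributes +0.7948 in⁴
Total I = 3.296 in⁴.
Extreme fibre distance c = 2.164 in; S = I/c = 1.523 in³.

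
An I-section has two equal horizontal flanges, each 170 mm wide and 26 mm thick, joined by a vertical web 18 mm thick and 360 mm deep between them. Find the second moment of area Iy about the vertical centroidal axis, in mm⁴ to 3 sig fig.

Iy ≈ 2.15 × 10⁷ mm⁴

Break the section into simple shapes (no overlaps), measuring from the bottom-left corner of the bounding box.
Bottom flange: 170 × 26, A = 4 420 mm², x = 85 mm, Ī = 10 644 833 mm⁴.
Web: 18 × 360, A = 6 480 mm², x = 85 mm, Ī = 174 960 mm⁴.
Top flange: 170 × 26, A = 4 420 mm², x = 85 mm, Ī = 10 644 833 mm⁴.
By symmetry the centroid is at mid-width, x̄ = 85 mm.
All pieces are centred on the vertical centroidal axis, so I = ΣĪ = 21 464 627 mm⁴.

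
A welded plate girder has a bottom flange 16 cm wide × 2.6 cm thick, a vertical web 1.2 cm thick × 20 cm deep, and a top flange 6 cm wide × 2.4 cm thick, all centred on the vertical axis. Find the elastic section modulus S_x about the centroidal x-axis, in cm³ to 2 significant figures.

Decompose the section into non-overlapping parts with the origin at the bottom-left of its bounding rectangle.
Bottom plate: 16 × 2.6, A = 41.6 cm², y = 1.3 cm, Ī = 23.43 cm⁴.
Web plate: 1.2 × 20, A = 24 cm², y = 12.6 cm, Ī = 800 cm⁴.
Top plate: 6 × 2.4, A = 14.4 cm², y = 23.8 cm, Ī = 6.912 cm⁴.
Centroid: ȳ = ΣA·y / ΣA = 8.74 cm.
Transfer each piece to the centroidal x-axis using Ī + A·d² with d = y − 8.74:
  bottom plate: d = -7.44 cm → contributes +2 326 cm⁴
  web plate: d = 3.86 cm → contributes +1 158 cm⁴
  top plate: d = 15.06 cm → contributes +3 273 cm⁴
Total I = 6 757 cm⁴.
Extreme fibre distance c = 16.26 cm; S = I/c = 415.5 cm³.

S_x ≈ 420 cm³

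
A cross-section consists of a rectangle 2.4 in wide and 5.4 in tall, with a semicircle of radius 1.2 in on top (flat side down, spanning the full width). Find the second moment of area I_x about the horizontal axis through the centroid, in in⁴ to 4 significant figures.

Decompose the section into non-overlapping parts with the origin at the bottom-left of its bounding rectangle.
Rectangular body: 2.4 × 5.4, A = 12.96 in², y = 2.7 in, Ī = 31.4928 in⁴.
Semicircular cap: semicircle r = 1.2, A = 2.26195 in², y = 5.9093 in, Ī = 0.227592 in⁴.
Centroid: ȳ = ΣA·y / ΣA = 3.17689 in.
Transfer each piece to the horizontal axis through the centroid using Ī + A·d² with d = y − 3.17689:
  rectangular body: d = -0.476894 in → contributes +34.4403 in⁴
  semicircular cap: d = 2.7324 in → contributes +17.1153 in⁴
Total I = 51.5556 in⁴.

I_x ≈ 51.56 in⁴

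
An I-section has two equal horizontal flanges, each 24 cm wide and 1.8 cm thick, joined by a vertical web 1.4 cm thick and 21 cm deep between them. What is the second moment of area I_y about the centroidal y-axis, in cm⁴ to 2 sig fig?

I_y ≈ 4200 cm⁴

Decompose the section into non-overlapping parts with the origin at the bottom-left of its bounding rectangle.
Bottom flange: 24 × 1.8, A = 43.2 cm², x = 12 cm, Ī = 2 074 cm⁴.
Web: 1.4 × 21, A = 29.4 cm², x = 12 cm, Ī = 4.802 cm⁴.
Top flange: 24 × 1.8, A = 43.2 cm², x = 12 cm, Ī = 2 074 cm⁴.
By symmetry the centroid is at mid-width, x̄ = 12 cm.
All pieces are centred on the centroidal y-axis, so I = ΣĪ = 4 152 cm⁴.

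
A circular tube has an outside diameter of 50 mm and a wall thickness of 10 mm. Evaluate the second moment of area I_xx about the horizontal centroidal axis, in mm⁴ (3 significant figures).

I_xx ≈ 2.67 × 10⁵ mm⁴

Break the section into simple shapes (no overlaps), measuring from the bottom-left corner of the bounding box.
Outer circle: ⌀50, A = 1963.5 mm², y = 25 mm, Ī = 306 796 mm⁴.
Bore (subtracted): ⌀30, A = 706.86 mm², y = 25 mm, Ī = 39 761 mm⁴.
By symmetry the centroid is at mid-height, ȳ = 25 mm.
All pieces are centred on the horizontal centroidal axis, so I = ΣĪ (holes subtracted) = 267 035 mm⁴.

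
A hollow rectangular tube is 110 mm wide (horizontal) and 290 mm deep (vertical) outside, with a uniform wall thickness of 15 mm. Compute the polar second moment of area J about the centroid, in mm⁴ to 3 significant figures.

J ≈ 1.27 × 10⁸ mm⁴

Break the section into simple shapes (no overlaps), measuring from the bottom-left corner of the bounding box.
Outer rectangle: 110 × 290, A = 31 900 mm², y = 145 mm, Ī = 223 565 833 mm⁴.
Inner void (subtracted): 80 × 260, A = 20 800 mm², y = 145 mm, Ī = 117 173 333 mm⁴.
By symmetry the centroid is at mid-height, ȳ = 145 mm.
All pieces are centred on the centroidal x-axis, so I = ΣĪ (holes subtracted) = 106 392 500 mm⁴.
Repeating about the centroidal y-axis gives I_y = 21 072 500 mm⁴.
Polar second moment: J = I_x + I_y = 127 465 000 mm⁴.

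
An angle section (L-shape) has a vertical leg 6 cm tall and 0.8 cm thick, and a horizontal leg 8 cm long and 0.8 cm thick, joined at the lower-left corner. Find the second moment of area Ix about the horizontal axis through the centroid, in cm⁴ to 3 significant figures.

Ix ≈ 32.4 cm⁴

Split into non-overlapping primitives; take the origin at the lower-left of the bounding box.
Vertical leg: 0.8 × 6, A = 4.8 cm², y = 3 cm, Ī = 14.4 cm⁴.
Horizontal leg (remainder): 7.2 × 0.8, A = 5.76 cm², y = 0.4 cm, Ī = 0.3072 cm⁴.
Centroid: ȳ = ΣA·y / ΣA = 1.5818 cm.
Transfer each piece to the horizontal axis through the centroid using Ī + A·d² with d = y − 1.5818:
  vertical leg: d = 1.4182 cm → contributes +24.054 cm⁴
  horizontal leg (remainder): d = -1.1818 cm → contributes +8.3522 cm⁴
Total I = 32.406 cm⁴.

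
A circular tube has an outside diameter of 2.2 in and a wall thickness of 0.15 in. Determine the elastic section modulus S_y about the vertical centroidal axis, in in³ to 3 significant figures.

S_y ≈ 0.464 in³

Break the section into simple shapes (no overlaps), measuring from the bottom-left corner of the bounding box.
Outer circle: ⌀2.2, A = 3.8013 in², x = 1.1 in, Ī = 1.1499 in⁴.
Bore (subtracted): ⌀1.9, A = 2.8353 in², x = 1.1 in, Ī = 0.63971 in⁴.
By symmetry the centroid is at mid-width, x̄ = 1.1 in.
All pieces are centred on the vertical centroidal axis, so I = ΣĪ (holes subtracted) = 0.51019 in⁴.
Extreme fibre distance c = 1.1 in; S = I/c = 0.46381 in³.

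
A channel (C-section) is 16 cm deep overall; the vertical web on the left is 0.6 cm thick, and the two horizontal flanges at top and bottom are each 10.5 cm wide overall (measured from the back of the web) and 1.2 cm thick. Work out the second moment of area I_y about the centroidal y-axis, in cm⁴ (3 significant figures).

I_y ≈ 383 cm⁴

Split into non-overlapping primitives; take the origin at the lower-left of the bounding box.
Web: 0.6 × 16, A = 9.6 cm², x = 0.3 cm, Ī = 0.288 cm⁴.
Top flange (beyond web): 9.9 × 1.2, A = 11.88 cm², x = 5.55 cm, Ī = 97.03 cm⁴.
Bottom flange (beyond web): 9.9 × 1.2, A = 11.88 cm², x = 5.55 cm, Ī = 97.03 cm⁴.
Centroid: x̄ = ΣA·x / ΣA = 4.0392 cm.
Transfer each piece to the centroidal y-axis using Ī + A·d² with d = x − 4.0392:
  web: d = -3.7392 cm → contributes +134.51 cm⁴
  top flange (beyond web): d = 1.5108 cm → contributes +124.15 cm⁴
  bottom flange (beyond web): d = 1.5108 cm → contributes +124.15 cm⁴
Total I = 382.8 cm⁴.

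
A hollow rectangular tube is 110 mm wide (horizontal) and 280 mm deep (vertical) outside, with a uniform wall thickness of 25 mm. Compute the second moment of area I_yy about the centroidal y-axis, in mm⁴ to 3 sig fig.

Decompose the section into non-overlapping parts with the origin at the bottom-left of its bounding rectangle.
Outer rectangle: 110 × 280, A = 30 800 mm², x = 55 mm, Ī = 31 056 667 mm⁴.
Inner void (subtracted): 60 × 230, A = 13 800 mm², x = 55 mm, Ī = 4 140 000 mm⁴.
By symmetry the centroid is at mid-width, x̄ = 55 mm.
All pieces are centred on the centroidal y-axis, so I = ΣĪ (holes subtracted) = 26 916 667 mm⁴.

I_yy ≈ 2.69 × 10⁷ mm⁴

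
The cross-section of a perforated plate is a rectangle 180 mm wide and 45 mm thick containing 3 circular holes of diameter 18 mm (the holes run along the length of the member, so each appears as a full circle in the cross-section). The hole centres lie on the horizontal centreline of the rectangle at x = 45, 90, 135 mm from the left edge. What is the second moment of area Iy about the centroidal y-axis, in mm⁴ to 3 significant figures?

Decompose the section into non-overlapping parts with the origin at the bottom-left of its bounding rectangle.
Plate: 180 × 45, A = 8 100 mm², x = 90 mm, Ī = 21 870 000 mm⁴.
Hole 1 (subtracted): ⌀18, A = 254.47 mm², x = 45 mm, Ī = 5 153 mm⁴.
Hole 2 (subtracted): ⌀18, A = 254.47 mm², x = 90 mm, Ī = 5 153 mm⁴.
Hole 3 (subtracted): ⌀18, A = 254.47 mm², x = 135 mm, Ī = 5 153 mm⁴.
By symmetry the centroid is at mid-width, x̄ = 90 mm.
Transfer each piece to the centroidal y-axis using Ī + A·d² with d = x − 90:
  plate: d = 0 mm → contributes +21 870 000 mm⁴
  hole 1: d = -45 mm → contributes −520 453 mm⁴
  hole 2: d = 0 mm → contributes −5 153 mm⁴
  hole 3: d = 45 mm → contributes −520 453 mm⁴
Total I = 20 823 942 mm⁴.

Iy ≈ 2.08 × 10⁷ mm⁴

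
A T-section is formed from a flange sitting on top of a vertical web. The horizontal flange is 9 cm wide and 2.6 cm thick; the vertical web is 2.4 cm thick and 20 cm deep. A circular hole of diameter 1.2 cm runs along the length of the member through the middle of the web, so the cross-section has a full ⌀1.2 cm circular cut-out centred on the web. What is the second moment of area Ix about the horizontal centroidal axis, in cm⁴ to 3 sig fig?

Split into non-overlapping primitives; take the origin at the lower-left of the bounding box.
Flange: 9 × 2.6, A = 23.4 cm², y = 21.3 cm, Ī = 13.182 cm⁴.
Web: 2.4 × 20, A = 48 cm², y = 10 cm, Ī = 1 600 cm⁴.
Hole (subtracted): ⌀1.2, A = 1.131 cm², y = 10 cm, Ī = 0.10179 cm⁴.
Centroid: ȳ = ΣA·y / ΣA = 13.763 cm.
Transfer each piece to the horizontal centroidal axis using Ī + A·d² with d = y − 13.763:
  flange: d = 7.537 cm → contributes +1342.5 cm⁴
  web: d = -3.763 cm → contributes +2279.7 cm⁴
  hole: d = -3.763 cm → contributes −16.116 cm⁴
Total I = 3 606 cm⁴.

Ix ≈ 3610 cm⁴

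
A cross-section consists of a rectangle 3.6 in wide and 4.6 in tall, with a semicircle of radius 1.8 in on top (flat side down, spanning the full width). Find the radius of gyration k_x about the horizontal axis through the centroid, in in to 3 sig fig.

k_x ≈ 1.76 in

Decompose the section into non-overlapping parts with the origin at the bottom-left of its bounding rectangle.
Rectangular body: 3.6 × 4.6, A = 16.56 in², y = 2.3 in, Ī = 29.201 in⁴.
Semicircular cap: semicircle r = 1.8, A = 5.0894 in², y = 5.3639 in, Ī = 1.1522 in⁴.
Centroid: ȳ = ΣA·y / ΣA = 3.0203 in.
Transfer each piece to the horizontal axis through the centroid using Ī + A·d² with d = y − 3.0203:
  rectangular body: d = -0.72028 in → contributes +37.792 in⁴
  semicircular cap: d = 2.3437 in → contributes +29.107 in⁴
Total I = 66.899 in⁴.
Radius of gyration: k = √(I/A) = √(66.899 / 21.649) = 1.7579 in.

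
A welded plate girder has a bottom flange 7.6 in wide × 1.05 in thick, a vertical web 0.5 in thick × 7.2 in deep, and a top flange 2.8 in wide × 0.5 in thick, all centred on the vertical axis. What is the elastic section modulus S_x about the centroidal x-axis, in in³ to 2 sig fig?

S_x ≈ 18 in³

Break the section into simple shapes (no overlaps), measuring from the bottom-left corner of the bounding box.
Bottom plate: 7.6 × 1.05, A = 7.98 in², y = 0.525 in, Ī = 0.7332 in⁴.
Web plate: 0.5 × 7.2, A = 3.6 in², y = 4.65 in, Ī = 15.55 in⁴.
Top plate: 2.8 × 0.5, A = 1.4 in², y = 8.5 in, Ī = 0.02917 in⁴.
Centroid: ȳ = ΣA·y / ΣA = 2.529 in.
Transfer each piece to the centroidal x-axis using Ī + A·d² with d = y − 2.529:
  bottom plate: d = -2.004 in → contributes +32.79 in⁴
  web plate: d = 2.121 in → contributes +31.74 in⁴
  top plate: d = 5.971 in → contributes +49.94 in⁴
Total I = 114.5 in⁴.
Extreme fibre distance c = 6.221 in; S = I/c = 18.4 in³.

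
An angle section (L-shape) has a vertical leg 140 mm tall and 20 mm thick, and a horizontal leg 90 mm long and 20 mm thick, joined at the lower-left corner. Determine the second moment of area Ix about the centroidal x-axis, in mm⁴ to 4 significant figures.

Split into non-overlapping primitives; take the origin at the lower-left of the bounding box.
Vertical leg: 20 × 140, A = 2 800 mm², y = 70 mm, Ī = 4 573 333 mm⁴.
Horizontal leg (remainder): 70 × 20, A = 1 400 mm², y = 10 mm, Ī = 46666.7 mm⁴.
Centroid: ȳ = ΣA·y / ΣA = 50 mm.
Transfer each piece to the centroidal x-axis using Ī + A·d² with d = y − 50:
  vertical leg: d = 20 mm → contributes +5 693 333 mm⁴
  horizontal leg (remainder): d = -40 mm → contributes +2 286 667 mm⁴
Total I = 7 980 000 mm⁴.

Ix ≈ 7.980 × 10⁶ mm⁴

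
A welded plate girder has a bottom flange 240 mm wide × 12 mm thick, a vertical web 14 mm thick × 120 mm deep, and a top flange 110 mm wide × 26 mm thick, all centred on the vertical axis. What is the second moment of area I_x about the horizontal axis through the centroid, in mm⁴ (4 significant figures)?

I_x ≈ 2.995 × 10⁷ mm⁴

Split into non-overlapping primitives; take the origin at the lower-left of the bounding box.
Bottom plate: 240 × 12, A = 2 880 mm², y = 6 mm, Ī = 34 560 mm⁴.
Web plate: 14 × 120, A = 1 680 mm², y = 72 mm, Ī = 2 016 000 mm⁴.
Top plate: 110 × 26, A = 2 860 mm², y = 145 mm, Ī = 161 113 mm⁴.
Centroid: ȳ = ΣA·y / ΣA = 74.5202 mm.
Transfer each piece to the horizontal axis through the centroid using Ī + A·d² with d = y − 74.5202:
  bottom plate: d = -68.5202 mm → contributes +13 556 217 mm⁴
  web plate: d = -2.52022 mm → contributes +2 026 670 mm⁴
  top plate: d = 70.4798 mm → contributes +14 367 877 mm⁴
Total I = 29 950 765 mm⁴.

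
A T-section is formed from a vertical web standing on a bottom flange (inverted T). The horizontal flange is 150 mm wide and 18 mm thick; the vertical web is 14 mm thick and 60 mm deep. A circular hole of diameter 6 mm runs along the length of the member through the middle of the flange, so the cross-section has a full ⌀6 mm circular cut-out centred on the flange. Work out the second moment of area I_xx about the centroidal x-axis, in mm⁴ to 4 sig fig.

Treat the section as a set of non-overlapping primitives; coordinates are from the bounding-box lower-left.
Flange: 150 × 18, A = 2 700 mm², y = 9 mm, Ī = 72 900 mm⁴.
Web: 14 × 60, A = 840 mm², y = 48 mm, Ī = 252 000 mm⁴.
Hole (subtracted): ⌀6, A = 28.2743 mm², y = 9 mm, Ī = 63.6173 mm⁴.
Centroid: ȳ = ΣA·y / ΣA = 18.3287 mm.
Transfer each piece to the centroidal x-axis using Ī + A·d² with d = y − 18.3287:
  flange: d = -9.32875 mm → contributes +307 869 mm⁴
  web: d = 29.6713 mm → contributes +991 522 mm⁴
  hole: d = -9.32875 mm → contributes −2524.21 mm⁴
Total I = 1 296 867 mm⁴.

I_xx ≈ 1.297 × 10⁶ mm⁴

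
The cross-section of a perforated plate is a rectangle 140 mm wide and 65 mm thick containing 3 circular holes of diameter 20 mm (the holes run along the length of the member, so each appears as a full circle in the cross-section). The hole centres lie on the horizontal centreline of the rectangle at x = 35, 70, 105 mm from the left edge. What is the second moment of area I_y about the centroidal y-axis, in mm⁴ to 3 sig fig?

I_y ≈ 1.41 × 10⁷ mm⁴

Treat the section as a set of non-overlapping primitives; coordinates are from the bounding-box lower-left.
Plate: 140 × 65, A = 9 100 mm², x = 70 mm, Ī = 14 863 333 mm⁴.
Hole 1 (subtracted): ⌀20, A = 314.16 mm², x = 35 mm, Ī = 7 854 mm⁴.
Hole 2 (subtracted): ⌀20, A = 314.16 mm², x = 70 mm, Ī = 7 854 mm⁴.
Hole 3 (subtracted): ⌀20, A = 314.16 mm², x = 105 mm, Ī = 7 854 mm⁴.
By symmetry the centroid is at mid-width, x̄ = 70 mm.
Transfer each piece to the centroidal y-axis using Ī + A·d² with d = x − 70:
  plate: d = 0 mm → contributes +14 863 333 mm⁴
  hole 1: d = -35 mm → contributes −392 699 mm⁴
  hole 2: d = 0 mm → contributes −7 854 mm⁴
  hole 3: d = 35 mm → contributes −392 699 mm⁴
Total I = 14 070 081 mm⁴.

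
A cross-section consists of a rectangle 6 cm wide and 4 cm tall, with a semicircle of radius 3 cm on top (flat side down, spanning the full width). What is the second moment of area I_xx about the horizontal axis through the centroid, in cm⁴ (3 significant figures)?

I_xx ≈ 136 cm⁴

Treat the section as a set of non-overlapping primitives; coordinates are from the bounding-box lower-left.
Rectangular body: 6 × 4, A = 24 cm², y = 2 cm, Ī = 32 cm⁴.
Semicircular cap: semicircle r = 3, A = 14.137 cm², y = 5.2732 cm, Ī = 8.8903 cm⁴.
Centroid: ȳ = ΣA·y / ΣA = 3.2134 cm.
Transfer each piece to the horizontal axis through the centroid using Ī + A·d² with d = y − 3.2134:
  rectangular body: d = -1.2134 cm → contributes +67.334 cm⁴
  semicircular cap: d = 2.0599 cm → contributes +68.875 cm⁴
Total I = 136.21 cm⁴.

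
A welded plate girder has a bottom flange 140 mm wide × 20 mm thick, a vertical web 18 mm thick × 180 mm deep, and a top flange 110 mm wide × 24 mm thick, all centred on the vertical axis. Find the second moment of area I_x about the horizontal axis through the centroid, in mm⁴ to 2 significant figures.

Decompose the section into non-overlapping parts with the origin at the bottom-left of its bounding rectangle.
Bottom plate: 140 × 20, A = 2 800 mm², y = 10 mm, Ī = 93 333 mm⁴.
Web plate: 18 × 180, A = 3 240 mm², y = 110 mm, Ī = 8 748 000 mm⁴.
Top plate: 110 × 24, A = 2 640 mm², y = 212 mm, Ī = 126 720 mm⁴.
Centroid: ȳ = ΣA·y / ΣA = 108.8 mm.
Transfer each piece to the horizontal axis through the centroid using Ī + A·d² with d = y − 108.8:
  bottom plate: d = -98.76 mm → contributes +27 405 991 mm⁴
  web plate: d = 1.235 mm → contributes +8 752 942 mm⁴
  top plate: d = 103.2 mm → contributes +28 262 441 mm⁴
Total I = 64 421 374 mm⁴.

I_x ≈ 6.4 × 10⁷ mm⁴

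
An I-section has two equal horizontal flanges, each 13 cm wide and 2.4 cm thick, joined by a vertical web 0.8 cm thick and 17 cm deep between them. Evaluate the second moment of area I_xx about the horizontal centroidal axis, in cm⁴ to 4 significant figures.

Treat the section as a set of non-overlapping primitives; coordinates are from the bounding-box lower-left.
Bottom flange: 13 × 2.4, A = 31.2 cm², y = 1.2 cm, Ī = 14.976 cm⁴.
Web: 0.8 × 17, A = 13.6 cm², y = 10.9 cm, Ī = 327.533 cm⁴.
Top flange: 13 × 2.4, A = 31.2 cm², y = 20.6 cm, Ī = 14.976 cm⁴.
By symmetry the centroid is at mid-height, ȳ = 10.9 cm.
Transfer each piece to the horizontal centroidal axis using Ī + A·d² with d = y − 10.9:
  bottom flange: d = -9.7 cm → contributes +2950.58 cm⁴
  web: d = 0 cm → contributes +327.533 cm⁴
  top flange: d = 9.7 cm → contributes +2950.58 cm⁴
Total I = 6228.7 cm⁴.

I_xx ≈ 6229 cm⁴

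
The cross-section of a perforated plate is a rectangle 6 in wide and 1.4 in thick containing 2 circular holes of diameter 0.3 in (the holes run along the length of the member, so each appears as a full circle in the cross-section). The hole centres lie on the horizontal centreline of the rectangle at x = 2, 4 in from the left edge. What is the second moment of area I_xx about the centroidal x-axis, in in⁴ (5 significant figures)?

Decompose the section into non-overlapping parts with the origin at the bottom-left of its bounding rectangle.
Plate: 6 × 1.4, A = 8.4 in², y = 0.7 in, Ī = 1.372 in⁴.
Hole 1 (subtracted): ⌀0.3, A = 0.07068583 in², y = 0.7 in, Ī = 0.0003976078 in⁴.
Hole 2 (subtracted): ⌀0.3, A = 0.07068583 in², y = 0.7 in, Ī = 0.0003976078 in⁴.
By symmetry the centroid is at mid-height, ȳ = 0.7 in.
All pieces are centred on the centroidal x-axis, so I = ΣĪ (holes subtracted) = 1.371205 in⁴.

I_xx ≈ 1.3712 in⁴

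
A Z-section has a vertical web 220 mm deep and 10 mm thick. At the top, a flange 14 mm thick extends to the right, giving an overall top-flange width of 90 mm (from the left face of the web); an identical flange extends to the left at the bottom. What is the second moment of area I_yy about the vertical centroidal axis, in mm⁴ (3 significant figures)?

Treat the section as a set of non-overlapping primitives; coordinates are from the bounding-box lower-left.
Web: 10 × 220, A = 2 200 mm², x = 85 mm, Ī = 18 333 mm⁴.
Top flange (beyond web): 80 × 14, A = 1 120 mm², x = 130 mm, Ī = 597 333 mm⁴.
Bottom flange (beyond web): 80 × 14, A = 1 120 mm², x = 40 mm, Ī = 597 333 mm⁴.
Centroid: x̄ = ΣA·x / ΣA = 85 mm.
Transfer each piece to the vertical centroidal axis using Ī + A·d² with d = x − 85:
  web: d = 0 mm → contributes +18 333 mm⁴
  top flange (beyond web): d = 45 mm → contributes +2 865 333 mm⁴
  bottom flange (beyond web): d = -45 mm → contributes +2 865 333 mm⁴
Total I = 5 749 000 mm⁴.

I_yy ≈ 5.75 × 10⁶ mm⁴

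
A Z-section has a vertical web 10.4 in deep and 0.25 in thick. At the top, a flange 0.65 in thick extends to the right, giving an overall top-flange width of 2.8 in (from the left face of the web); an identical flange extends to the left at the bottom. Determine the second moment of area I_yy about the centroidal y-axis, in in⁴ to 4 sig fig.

I_yy ≈ 8.307 in⁴

Break the section into simple shapes (no overlaps), measuring from the bottom-left corner of the bounding box.
Web: 0.25 × 10.4, A = 2.6 in², x = 2.675 in, Ī = 0.0135417 in⁴.
Top flange (beyond web): 2.55 × 0.65, A = 1.6575 in², x = 4.075 in, Ī = 0.898158 in⁴.
Bottom flange (beyond web): 2.55 × 0.65, A = 1.6575 in², x = 1.275 in, Ī = 0.898158 in⁴.
Centroid: x̄ = ΣA·x / ΣA = 2.675 in.
Transfer each piece to the centroidal y-axis using Ī + A·d² with d = x − 2.675:
  web: d = 0 in → contributes +0.0135417 in⁴
  top flange (beyond web): d = 1.4 in → contributes +4.14686 in⁴
  bottom flange (beyond web): d = -1.4 in → contributes +4.14686 in⁴
Total I = 8.30726 in⁴.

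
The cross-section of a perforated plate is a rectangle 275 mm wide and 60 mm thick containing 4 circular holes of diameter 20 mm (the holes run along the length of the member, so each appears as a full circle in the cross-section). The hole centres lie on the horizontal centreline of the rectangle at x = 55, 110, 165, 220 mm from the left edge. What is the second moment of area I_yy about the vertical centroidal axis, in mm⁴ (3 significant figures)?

Break the section into simple shapes (no overlaps), measuring from the bottom-left corner of the bounding box.
Plate: 275 × 60, A = 16 500 mm², x = 137.5 mm, Ī = 103 984 375 mm⁴.
Hole 1 (subtracted): ⌀20, A = 314.16 mm², x = 55 mm, Ī = 7 854 mm⁴.
Hole 2 (subtracted): ⌀20, A = 314.16 mm², x = 110 mm, Ī = 7 854 mm⁴.
Hole 3 (subtracted): ⌀20, A = 314.16 mm², x = 165 mm, Ī = 7 854 mm⁴.
Hole 4 (subtracted): ⌀20, A = 314.16 mm², x = 220 mm, Ī = 7 854 mm⁴.
By symmetry the centroid is at mid-width, x̄ = 137.5 mm.
Transfer each piece to the vertical centroidal axis using Ī + A·d² with d = x − 137.5:
  plate: d = 0 mm → contributes +103 984 375 mm⁴
  hole 1: d = -82.5 mm → contributes −2 146 100 mm⁴
  hole 2: d = -27.5 mm → contributes −245 437 mm⁴
  hole 3: d = 27.5 mm → contributes −245 437 mm⁴
  hole 4: d = 82.5 mm → contributes −2 146 100 mm⁴
Total I = 99 201 300 mm⁴.

I_yy ≈ 9.92 × 10⁷ mm⁴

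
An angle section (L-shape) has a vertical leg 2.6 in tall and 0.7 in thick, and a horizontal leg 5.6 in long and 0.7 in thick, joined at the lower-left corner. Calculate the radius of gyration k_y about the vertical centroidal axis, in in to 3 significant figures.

k_y ≈ 1.76 in

Split into non-overlapping primitives; take the origin at the lower-left of the bounding box.
Vertical leg: 0.7 × 2.6, A = 1.82 in², x = 0.35 in, Ī = 0.074317 in⁴.
Horizontal leg (remainder): 4.9 × 0.7, A = 3.43 in², x = 3.15 in, Ī = 6.8629 in⁴.
Centroid: x̄ = ΣA·x / ΣA = 2.1793 in.
Transfer each piece to the vertical centroidal axis using Ī + A·d² with d = x − 2.1793:
  vertical leg: d = -1.8293 in → contributes +6.1649 in⁴
  horizontal leg (remainder): d = 0.97067 in → contributes +10.095 in⁴
Total I = 16.259 in⁴.
Radius of gyration: k = √(I/A) = √(16.259 / 5.25) = 1.7598 in.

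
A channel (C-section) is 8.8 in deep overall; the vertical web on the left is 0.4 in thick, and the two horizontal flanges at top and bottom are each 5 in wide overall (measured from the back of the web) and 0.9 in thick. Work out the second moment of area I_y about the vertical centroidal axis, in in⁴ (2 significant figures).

I_y ≈ 30 in⁴

Split into non-overlapping primitives; take the origin at the lower-left of the bounding box.
Web: 0.4 × 8.8, A = 3.52 in², x = 0.2 in, Ī = 0.04693 in⁴.
Top flange (beyond web): 4.6 × 0.9, A = 4.14 in², x = 2.7 in, Ī = 7.3 in⁴.
Bottom flange (beyond web): 4.6 × 0.9, A = 4.14 in², x = 2.7 in, Ī = 7.3 in⁴.
Centroid: x̄ = ΣA·x / ΣA = 1.954 in.
Transfer each piece to the vertical centroidal axis using Ī + A·d² with d = x − 1.954:
  web: d = -1.754 in → contributes +10.88 in⁴
  top flange (beyond web): d = 0.7458 in → contributes +9.603 in⁴
  bottom flange (beyond web): d = 0.7458 in → contributes +9.603 in⁴
Total I = 30.08 in⁴.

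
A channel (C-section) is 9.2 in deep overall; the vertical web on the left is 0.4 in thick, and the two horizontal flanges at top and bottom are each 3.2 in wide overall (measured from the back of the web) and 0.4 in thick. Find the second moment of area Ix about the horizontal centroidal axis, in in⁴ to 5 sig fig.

Split into non-overlapping primitives; take the origin at the lower-left of the bounding box.
Web: 0.4 × 9.2, A = 3.68 in², y = 4.6 in, Ī = 25.95627 in⁴.
Top flange (beyond web): 2.8 × 0.4, A = 1.12 in², y = 9 in, Ī = 0.01493333 in⁴.
Bottom flange (beyond web): 2.8 × 0.4, A = 1.12 in², y = 0.2 in, Ī = 0.01493333 in⁴.
By symmetry the centroid is at mid-height, ȳ = 4.6 in.
Transfer each piece to the horizontal centroidal axis using Ī + A·d² with d = y − 4.6:
  web: d = 0 in → contributes +25.95627 in⁴
  top flange (beyond web): d = 4.4 in → contributes +21.69813 in⁴
  bottom flange (beyond web): d = -4.4 in → contributes +21.69813 in⁴
Total I = 69.35253 in⁴.

Ix ≈ 69.353 in⁴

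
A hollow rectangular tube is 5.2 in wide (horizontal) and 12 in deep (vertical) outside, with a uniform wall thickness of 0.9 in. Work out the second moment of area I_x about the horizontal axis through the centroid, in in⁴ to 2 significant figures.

I_x ≈ 450 in⁴

Split into non-overlapping primitives; take the origin at the lower-left of the bounding box.
Outer rectangle: 5.2 × 12, A = 62.4 in², y = 6 in, Ī = 748.8 in⁴.
Inner void (subtracted): 3.4 × 10.2, A = 34.68 in², y = 6 in, Ī = 300.7 in⁴.
By symmetry the centroid is at mid-height, ȳ = 6 in.
All pieces are centred on the horizontal axis through the centroid, so I = ΣĪ (holes subtracted) = 448.1 in⁴.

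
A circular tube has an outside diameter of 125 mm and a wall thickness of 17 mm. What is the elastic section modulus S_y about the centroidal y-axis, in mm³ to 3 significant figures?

S_y ≈ 1.38 × 10⁵ mm³

Decompose the section into non-overlapping parts with the origin at the bottom-left of its bounding rectangle.
Outer circle: ⌀125, A = 12 272 mm², x = 62.5 mm, Ī = 11 984 225 mm⁴.
Bore (subtracted): ⌀91, A = 6503.9 mm², x = 62.5 mm, Ī = 3 366 166 mm⁴.
By symmetry the centroid is at mid-width, x̄ = 62.5 mm.
All pieces are centred on the centroidal y-axis, so I = ΣĪ (holes subtracted) = 8 618 059 mm⁴.
Extreme fibre distance c = 62.5 mm; S = I/c = 137 889 mm³.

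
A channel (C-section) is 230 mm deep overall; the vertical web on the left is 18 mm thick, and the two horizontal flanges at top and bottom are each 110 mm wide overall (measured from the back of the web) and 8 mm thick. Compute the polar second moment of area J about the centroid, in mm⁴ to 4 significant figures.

J ≈ 4.083 × 10⁷ mm⁴

Treat the section as a set of non-overlapping primitives; coordinates are from the bounding-box lower-left.
Web: 18 × 230, A = 4 140 mm², y = 115 mm, Ī = 18 250 500 mm⁴.
Top flange (beyond web): 92 × 8, A = 736 mm², y = 226 mm, Ī = 3925.33 mm⁴.
Bottom flange (beyond web): 92 × 8, A = 736 mm², y = 4 mm, Ī = 3925.33 mm⁴.
By symmetry the centroid is at mid-height, ȳ = 115 mm.
Transfer each piece to the centroidal x-axis using Ī + A·d² with d = y − 115:
  web: d = 0 mm → contributes +18 250 500 mm⁴
  top flange (beyond web): d = 111 mm → contributes +9 072 181 mm⁴
  bottom flange (beyond web): d = -111 mm → contributes +9 072 181 mm⁴
Total I = 36 394 863 mm⁴.
For the y-axis: x̄ = 23.4262 mm.
Repeating about the centroidal y-axis gives I_y = 4 434 883 mm⁴.
Polar second moment: J = I_x + I_y = 40 829 746 mm⁴.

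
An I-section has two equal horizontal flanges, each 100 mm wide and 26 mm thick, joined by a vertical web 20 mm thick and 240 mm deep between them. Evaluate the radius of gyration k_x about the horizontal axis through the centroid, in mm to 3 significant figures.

k_x ≈ 107 mm

Break the section into simple shapes (no overlaps), measuring from the bottom-left corner of the bounding box.
Bottom flange: 100 × 26, A = 2 600 mm², y = 13 mm, Ī = 146 467 mm⁴.
Web: 20 × 240, A = 4 800 mm², y = 146 mm, Ī = 23 040 000 mm⁴.
Top flange: 100 × 26, A = 2 600 mm², y = 279 mm, Ī = 146 467 mm⁴.
By symmetry the centroid is at mid-height, ȳ = 146 mm.
Transfer each piece to the horizontal axis through the centroid using Ī + A·d² with d = y − 146:
  bottom flange: d = -133 mm → contributes +46 137 867 mm⁴
  web: d = 0 mm → contributes +23 040 000 mm⁴
  top flange: d = 133 mm → contributes +46 137 867 mm⁴
Total I = 115 315 733 mm⁴.
Radius of gyration: k = √(I/A) = √(115 315 733 / 10 000) = 107.39 mm.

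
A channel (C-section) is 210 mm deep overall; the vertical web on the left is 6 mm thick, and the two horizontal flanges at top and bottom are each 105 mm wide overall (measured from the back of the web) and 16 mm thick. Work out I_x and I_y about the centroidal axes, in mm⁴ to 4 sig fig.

Break the section into simple shapes (no overlaps), measuring from the bottom-left corner of the bounding box.
Web: 6 × 210, A = 1 260 mm², y = 105 mm, Ī = 4 630 500 mm⁴.
Top flange (beyond web): 99 × 16, A = 1 584 mm², y = 202 mm, Ī = 33 792 mm⁴.
Bottom flange (beyond web): 99 × 16, A = 1 584 mm², y = 8 mm, Ī = 33 792 mm⁴.
By symmetry the centroid is at mid-height, ȳ = 105 mm.
Transfer each piece to the centroidal x-axis using Ī + A·d² with d = y − 105:
  web: d = 0 mm → contributes +4 630 500 mm⁴
  top flange (beyond web): d = 97 mm → contributes +14 937 648 mm⁴
  bottom flange (beyond web): d = -97 mm → contributes +14 937 648 mm⁴
Total I = 34 505 796 mm⁴.
For the y-axis: x̄ = 40.561 mm.
Repeating about the centroidal y-axis gives I_y = 5 075 903 mm⁴.

I_x ≈ 3.451 × 10⁷ mm⁴, I_y ≈ 5.076 × 10⁶ mm⁴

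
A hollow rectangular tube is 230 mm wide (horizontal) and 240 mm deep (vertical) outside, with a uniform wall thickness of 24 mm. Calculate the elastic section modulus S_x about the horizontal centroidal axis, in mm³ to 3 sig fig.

S_x ≈ 1.31 × 10⁶ mm³

Decompose the section into non-overlapping parts with the origin at the bottom-left of its bounding rectangle.
Outer rectangle: 230 × 240, A = 55 200 mm², y = 120 mm, Ī = 264 960 000 mm⁴.
Inner void (subtracted): 182 × 192, A = 34 944 mm², y = 120 mm, Ī = 107 347 968 mm⁴.
By symmetry the centroid is at mid-height, ȳ = 120 mm.
All pieces are centred on the horizontal centroidal axis, so I = ΣĪ (holes subtracted) = 157 612 032 mm⁴.
Extreme fibre distance c = 120 mm; S = I/c = 1 313 434 mm³.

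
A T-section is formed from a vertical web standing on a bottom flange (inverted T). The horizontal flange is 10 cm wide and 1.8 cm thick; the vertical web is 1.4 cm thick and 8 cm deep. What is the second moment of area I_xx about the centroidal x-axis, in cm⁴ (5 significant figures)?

Split into non-overlapping primitives; take the origin at the lower-left of the bounding box.
Flange: 10 × 1.8, A = 18 cm², y = 0.9 cm, Ī = 4.86 cm⁴.
Web: 1.4 × 8, A = 11.2 cm², y = 5.8 cm, Ī = 59.73333 cm⁴.
Centroid: ȳ = ΣA·y / ΣA = 2.779452 cm.
Transfer each piece to the centroidal x-axis using Ī + A·d² with d = y − 2.779452:
  flange: d = -1.879452 cm → contributes +68.44212 cm⁴
  web: d = 3.020548 cm → contributes +161.9189 cm⁴
Total I = 230.361 cm⁴.

I_xx ≈ 230.36 cm⁴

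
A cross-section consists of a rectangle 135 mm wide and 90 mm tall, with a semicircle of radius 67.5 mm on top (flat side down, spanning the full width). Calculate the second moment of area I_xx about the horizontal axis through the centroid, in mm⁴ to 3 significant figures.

I_xx ≈ 3.49 × 10⁷ mm⁴

Split into non-overlapping primitives; take the origin at the lower-left of the bounding box.
Rectangular body: 135 × 90, A = 12 150 mm², y = 45 mm, Ī = 8 201 250 mm⁴.
Semicircular cap: semicircle r = 67.5, A = 7156.9 mm², y = 118.65 mm, Ī = 2 278 490 mm⁴.
Centroid: ȳ = ΣA·y / ΣA = 72.301 mm.
Transfer each piece to the horizontal axis through the centroid using Ī + A·d² with d = y − 72.301:
  rectangular body: d = -27.301 mm → contributes +17 257 008 mm⁴
  semicircular cap: d = 46.347 mm → contributes +17 652 023 mm⁴
Total I = 34 909 031 mm⁴.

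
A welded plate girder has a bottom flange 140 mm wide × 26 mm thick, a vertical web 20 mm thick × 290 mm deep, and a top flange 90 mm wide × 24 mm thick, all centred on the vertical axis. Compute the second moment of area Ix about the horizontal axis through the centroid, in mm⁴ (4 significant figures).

Split into non-overlapping primitives; take the origin at the lower-left of the bounding box.
Bottom plate: 140 × 26, A = 3 640 mm², y = 13 mm, Ī = 205 053 mm⁴.
Web plate: 20 × 290, A = 5 800 mm², y = 171 mm, Ī = 40 648 333 mm⁴.
Top plate: 90 × 24, A = 2 160 mm², y = 328 mm, Ī = 103 680 mm⁴.
Centroid: ȳ = ΣA·y / ΣA = 150.655 mm.
Transfer each piece to the horizontal axis through the centroid using Ī + A·d² with d = y − 150.655:
  bottom plate: d = -137.655 mm → contributes +69 179 219 mm⁴
  web plate: d = 20.3448 mm → contributes +43 049 023 mm⁴
  top plate: d = 177.345 mm → contributes +68 038 246 mm⁴
Total I = 180 266 487 mm⁴.

Ix ≈ 1.803 × 10⁸ mm⁴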